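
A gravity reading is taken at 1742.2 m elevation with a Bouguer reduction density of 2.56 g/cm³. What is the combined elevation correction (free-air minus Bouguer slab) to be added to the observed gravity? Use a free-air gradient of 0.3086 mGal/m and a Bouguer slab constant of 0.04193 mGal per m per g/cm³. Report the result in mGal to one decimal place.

Combined gradient = 0.3086 − 0.04193 × 2.56 = 0.2012592 mGal/m
Combined elevation correction = 0.2012592 × 1742.2 = 350.6 mGal

350.6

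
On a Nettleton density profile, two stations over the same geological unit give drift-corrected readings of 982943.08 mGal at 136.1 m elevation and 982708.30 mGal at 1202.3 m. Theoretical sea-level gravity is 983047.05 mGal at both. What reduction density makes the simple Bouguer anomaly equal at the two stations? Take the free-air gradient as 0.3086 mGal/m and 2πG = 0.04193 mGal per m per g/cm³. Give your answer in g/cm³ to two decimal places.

2.11

Δg_obs = 982708.30 − 982943.08 = -234.78 mGal over Δh = 1202.3 − 136.1 = 1066.2 m
Equal Bouguer anomalies ⇒ Δg_obs + (0.3086 − 0.04193ρ)·Δh = 0
0.3086 − 0.04193ρ = −Δg_obs/Δh = 0.22020
ρ = (0.3086 − 0.22020) / 0.04193 = 2.11 g/cm³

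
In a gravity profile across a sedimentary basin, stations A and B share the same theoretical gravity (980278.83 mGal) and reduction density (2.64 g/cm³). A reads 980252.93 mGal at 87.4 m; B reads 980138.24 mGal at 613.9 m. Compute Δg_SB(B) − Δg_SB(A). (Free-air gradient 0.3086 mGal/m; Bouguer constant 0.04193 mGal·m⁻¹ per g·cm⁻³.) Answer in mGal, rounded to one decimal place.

Δg_SB(A) = 980252.93 − 980278.83 + 0.3086×87.4 − 0.04193×2.64×87.4 = -8.60 mGal
Δg_SB(B) = 980138.24 − 980278.83 + 0.3086×613.9 − 0.04193×2.64×613.9 = -19.10 mGal
Difference = -19.10 − (-8.60) = -10.50 mGal

-10.5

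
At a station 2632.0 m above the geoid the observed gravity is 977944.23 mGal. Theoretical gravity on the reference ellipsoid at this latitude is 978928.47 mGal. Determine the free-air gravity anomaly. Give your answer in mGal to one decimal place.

-172.0

Free-air correction = 0.3086 × 2632.0 = 812.24 mGal
Free-air anomaly = 977944.23 − 978928.47 + (812.24) = -172.00 mGal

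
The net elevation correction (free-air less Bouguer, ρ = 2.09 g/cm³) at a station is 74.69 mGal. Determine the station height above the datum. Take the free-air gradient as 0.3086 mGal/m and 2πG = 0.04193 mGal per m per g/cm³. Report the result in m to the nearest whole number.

338

Combined gradient = 0.3086 − 0.04193 × 2.09 = 0.2209663 mGal/m
h = 74.69 / 0.2209663 = 338.02 m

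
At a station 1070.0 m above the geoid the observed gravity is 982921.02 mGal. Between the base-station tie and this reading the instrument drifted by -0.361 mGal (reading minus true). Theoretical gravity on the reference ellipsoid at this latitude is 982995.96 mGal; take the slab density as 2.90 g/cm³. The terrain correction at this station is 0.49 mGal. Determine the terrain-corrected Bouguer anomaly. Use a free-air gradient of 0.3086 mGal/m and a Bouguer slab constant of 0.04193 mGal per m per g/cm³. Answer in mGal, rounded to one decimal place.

126.0

Drift-corrected reading = 982921.02 − (-0.361) = 982921.381 mGal
Free-air correction = 0.3086 × 1070.0 = 330.20 mGal
Free-air anomaly = 982921.381 − 982995.96 + (330.20) = 255.621 mGal
Bouguer slab correction = 0.04193 × 2.90 × 1070.0 = 130.11 mGal
Simple Bouguer anomaly = 255.621 − (130.11) = 125.511 mGal
Complete Bouguer anomaly = 125.511 + 0.49 = 126.001 mGal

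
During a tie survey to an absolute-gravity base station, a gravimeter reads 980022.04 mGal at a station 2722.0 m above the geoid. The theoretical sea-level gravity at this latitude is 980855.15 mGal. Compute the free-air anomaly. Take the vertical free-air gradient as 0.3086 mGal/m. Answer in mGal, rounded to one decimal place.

6.9

Free-air correction = 0.3086 × 2722.0 = 840.01 mGal
Free-air anomaly = 980022.04 − 980855.15 + (840.01) = 6.90 mGal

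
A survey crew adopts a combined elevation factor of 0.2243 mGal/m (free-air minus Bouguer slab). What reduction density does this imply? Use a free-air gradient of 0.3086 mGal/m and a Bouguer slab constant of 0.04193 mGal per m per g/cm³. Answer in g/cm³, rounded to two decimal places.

2.01

0.2243 = 0.3086 − 0.04193 × ρ
ρ = (0.3086 − 0.2243) / 0.04193 = 2.01 g/cm³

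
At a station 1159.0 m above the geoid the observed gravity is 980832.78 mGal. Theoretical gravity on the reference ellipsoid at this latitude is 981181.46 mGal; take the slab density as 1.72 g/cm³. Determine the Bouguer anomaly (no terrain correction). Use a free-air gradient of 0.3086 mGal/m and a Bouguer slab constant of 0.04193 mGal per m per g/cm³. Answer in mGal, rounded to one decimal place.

-74.6

Free-air correction = 0.3086 × 1159.0 = 357.67 mGal
Free-air anomaly = 980832.78 − 981181.46 + (357.67) = 8.99 mGal
Bouguer slab correction = 0.04193 × 1.72 × 1159.0 = 83.59 mGal
Simple Bouguer anomaly = 8.99 − (83.59) = -74.60 mGal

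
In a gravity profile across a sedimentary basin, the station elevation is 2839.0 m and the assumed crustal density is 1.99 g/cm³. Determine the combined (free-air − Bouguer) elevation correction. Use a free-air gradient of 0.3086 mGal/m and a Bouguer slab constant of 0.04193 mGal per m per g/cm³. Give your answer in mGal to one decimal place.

Combined gradient = 0.3086 − 0.04193 × 1.99 = 0.2251593 mGal/m
Combined elevation correction = 0.2251593 × 2839.0 = 639.2 mGal

639.2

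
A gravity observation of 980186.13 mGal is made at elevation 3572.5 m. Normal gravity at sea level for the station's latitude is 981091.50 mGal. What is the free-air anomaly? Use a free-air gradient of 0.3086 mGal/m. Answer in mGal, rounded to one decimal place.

197.1

Free-air correction = 0.3086 × 3572.5 = 1102.47 mGal
Free-air anomaly = 980186.13 − 981091.50 + (1102.47) = 197.10 mGal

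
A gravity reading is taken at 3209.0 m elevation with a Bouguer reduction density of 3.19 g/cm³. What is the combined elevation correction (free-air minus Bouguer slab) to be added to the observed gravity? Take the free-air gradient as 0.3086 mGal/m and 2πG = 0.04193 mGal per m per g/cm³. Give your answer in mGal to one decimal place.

Combined gradient = 0.3086 − 0.04193 × 3.19 = 0.1748433 mGal/m
Combined elevation correction = 0.1748433 × 3209.0 = 561.1 mGal

561.1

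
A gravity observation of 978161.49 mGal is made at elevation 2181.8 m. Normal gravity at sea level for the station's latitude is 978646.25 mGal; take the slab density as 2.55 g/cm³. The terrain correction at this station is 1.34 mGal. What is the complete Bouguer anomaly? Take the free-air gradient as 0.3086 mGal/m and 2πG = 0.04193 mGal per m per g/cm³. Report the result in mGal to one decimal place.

Free-air correction = 0.3086 × 2181.8 = 673.30 mGal
Free-air anomaly = 978161.49 − 978646.25 + (673.30) = 188.54 mGal
Bouguer slab correction = 0.04193 × 2.55 × 2181.8 = 233.28 mGal
Simple Bouguer anomaly = 188.54 − (233.28) = -44.74 mGal
Complete Bouguer anomaly = -44.74 + 1.34 = -43.40 mGal

-43.4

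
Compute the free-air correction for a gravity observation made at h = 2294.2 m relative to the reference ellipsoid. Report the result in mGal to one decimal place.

Free-air correction = 0.3086 × 2294.2 = 708.0 mGal

708.0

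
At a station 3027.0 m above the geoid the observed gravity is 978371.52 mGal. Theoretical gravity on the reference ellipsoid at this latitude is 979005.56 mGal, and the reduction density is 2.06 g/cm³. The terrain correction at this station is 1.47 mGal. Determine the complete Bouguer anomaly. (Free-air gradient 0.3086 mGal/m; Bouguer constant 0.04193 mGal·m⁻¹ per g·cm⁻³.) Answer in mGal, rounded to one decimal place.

40.1

Free-air correction = 0.3086 × 3027.0 = 934.13 mGal
Free-air anomaly = 978371.52 − 979005.56 + (934.13) = 300.09 mGal
Bouguer slab correction = 0.04193 × 2.06 × 3027.0 = 261.46 mGal
Simple Bouguer anomaly = 300.09 − (261.46) = 38.63 mGal
Complete Bouguer anomaly = 38.63 + 1.47 = 40.10 mGal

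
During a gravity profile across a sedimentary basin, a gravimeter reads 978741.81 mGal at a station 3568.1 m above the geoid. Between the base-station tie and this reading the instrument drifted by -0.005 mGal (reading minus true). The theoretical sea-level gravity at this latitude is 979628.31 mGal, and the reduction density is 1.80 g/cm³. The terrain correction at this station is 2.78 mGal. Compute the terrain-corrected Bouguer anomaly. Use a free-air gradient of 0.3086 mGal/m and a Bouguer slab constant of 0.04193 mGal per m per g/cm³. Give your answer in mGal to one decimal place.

-51.9

Drift-corrected reading = 978741.81 − (-0.005) = 978741.815 mGal
Free-air correction = 0.3086 × 3568.1 = 1101.12 mGal
Free-air anomaly = 978741.815 − 979628.31 + (1101.12) = 214.625 mGal
Bouguer slab correction = 0.04193 × 1.80 × 3568.1 = 269.30 mGal
Simple Bouguer anomaly = 214.625 − (269.30) = -54.675 mGal
Complete Bouguer anomaly = -54.675 + 2.78 = -51.895 mGal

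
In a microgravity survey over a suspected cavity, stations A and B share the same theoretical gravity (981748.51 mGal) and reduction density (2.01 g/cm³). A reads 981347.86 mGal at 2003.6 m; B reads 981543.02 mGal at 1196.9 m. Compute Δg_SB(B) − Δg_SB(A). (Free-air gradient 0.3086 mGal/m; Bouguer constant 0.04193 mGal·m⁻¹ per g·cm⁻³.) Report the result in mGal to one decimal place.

14.2

Δg_SB(A) = 981347.86 − 981748.51 + 0.3086×2003.6 − 0.04193×2.01×2003.6 = 48.80 mGal
Δg_SB(B) = 981543.02 − 981748.51 + 0.3086×1196.9 − 0.04193×2.01×1196.9 = 63.00 mGal
Difference = 63.00 − (48.80) = 14.20 mGal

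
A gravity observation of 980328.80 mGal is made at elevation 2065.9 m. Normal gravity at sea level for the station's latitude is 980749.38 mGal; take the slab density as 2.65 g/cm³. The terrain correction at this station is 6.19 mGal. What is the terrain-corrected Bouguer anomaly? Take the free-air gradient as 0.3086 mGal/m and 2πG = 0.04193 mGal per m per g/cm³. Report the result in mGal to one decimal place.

-6.4

Free-air correction = 0.3086 × 2065.9 = 637.54 mGal
Free-air anomaly = 980328.80 − 980749.38 + (637.54) = 216.96 mGal
Bouguer slab correction = 0.04193 × 2.65 × 2065.9 = 229.55 mGal
Simple Bouguer anomaly = 216.96 − (229.55) = -12.59 mGal
Complete Bouguer anomaly = -12.59 + 6.19 = -6.40 mGal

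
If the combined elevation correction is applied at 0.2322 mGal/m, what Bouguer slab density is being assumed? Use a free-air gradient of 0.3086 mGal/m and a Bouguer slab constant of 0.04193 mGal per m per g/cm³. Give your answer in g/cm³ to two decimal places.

1.82

0.2322 = 0.3086 − 0.04193 × ρ
ρ = (0.3086 − 0.2322) / 0.04193 = 1.82 g/cm³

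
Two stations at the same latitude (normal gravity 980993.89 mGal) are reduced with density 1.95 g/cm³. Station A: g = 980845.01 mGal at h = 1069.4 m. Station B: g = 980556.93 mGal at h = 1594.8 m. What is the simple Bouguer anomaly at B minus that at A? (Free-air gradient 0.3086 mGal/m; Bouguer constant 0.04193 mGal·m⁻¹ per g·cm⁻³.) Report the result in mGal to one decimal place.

Δg_SB(A) = 980845.01 − 980993.89 + 0.3086×1069.4 − 0.04193×1.95×1069.4 = 93.70 mGal
Δg_SB(B) = 980556.93 − 980993.89 + 0.3086×1594.8 − 0.04193×1.95×1594.8 = -75.20 mGal
Difference = -75.20 − (93.70) = -168.90 mGal

-168.9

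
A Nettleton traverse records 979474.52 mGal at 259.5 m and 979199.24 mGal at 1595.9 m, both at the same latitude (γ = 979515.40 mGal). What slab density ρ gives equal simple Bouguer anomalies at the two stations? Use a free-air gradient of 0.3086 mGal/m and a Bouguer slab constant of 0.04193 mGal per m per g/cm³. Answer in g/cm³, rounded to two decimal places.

Δg_obs = 979199.24 − 979474.52 = -275.28 mGal over Δh = 1595.9 − 259.5 = 1336.4 m
Equal Bouguer anomalies ⇒ Δg_obs + (0.3086 − 0.04193ρ)·Δh = 0
0.3086 − 0.04193ρ = −Δg_obs/Δh = 0.20599
ρ = (0.3086 − 0.20599) / 0.04193 = 2.45 g/cm³

2.45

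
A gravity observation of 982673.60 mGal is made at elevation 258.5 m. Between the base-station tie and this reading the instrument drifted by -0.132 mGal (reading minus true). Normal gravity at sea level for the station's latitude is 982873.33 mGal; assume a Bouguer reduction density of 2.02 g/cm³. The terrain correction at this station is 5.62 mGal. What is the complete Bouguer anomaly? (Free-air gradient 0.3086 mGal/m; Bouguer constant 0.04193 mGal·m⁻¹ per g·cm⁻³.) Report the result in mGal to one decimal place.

Drift-corrected reading = 982673.60 − (-0.132) = 982673.732 mGal
Free-air correction = 0.3086 × 258.5 = 79.77 mGal
Free-air anomaly = 982673.732 − 982873.33 + (79.77) = -119.828 mGal
Bouguer slab correction = 0.04193 × 2.02 × 258.5 = 21.89 mGal
Simple Bouguer anomaly = -119.828 − (21.89) = -141.718 mGal
Complete Bouguer anomaly = -141.718 + 5.62 = -136.098 mGal

-136.1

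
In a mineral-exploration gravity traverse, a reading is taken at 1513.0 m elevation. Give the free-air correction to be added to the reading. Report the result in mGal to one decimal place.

Free-air correction = 0.3086 × 1513.0 = 466.9 mGal

466.9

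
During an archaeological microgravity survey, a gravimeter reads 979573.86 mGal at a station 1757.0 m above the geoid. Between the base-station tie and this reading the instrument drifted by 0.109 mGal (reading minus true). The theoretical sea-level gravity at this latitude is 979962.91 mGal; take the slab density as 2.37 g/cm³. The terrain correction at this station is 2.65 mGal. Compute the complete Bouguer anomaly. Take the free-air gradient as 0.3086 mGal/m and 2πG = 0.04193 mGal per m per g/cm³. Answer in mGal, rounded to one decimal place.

Drift-corrected reading = 979573.86 − (0.109) = 979573.751 mGal
Free-air correction = 0.3086 × 1757.0 = 542.21 mGal
Free-air anomaly = 979573.751 − 979962.91 + (542.21) = 153.051 mGal
Bouguer slab correction = 0.04193 × 2.37 × 1757.0 = 174.60 mGal
Simple Bouguer anomaly = 153.051 − (174.60) = -21.549 mGal
Complete Bouguer anomaly = -21.549 + 2.65 = -18.899 mGal

-18.9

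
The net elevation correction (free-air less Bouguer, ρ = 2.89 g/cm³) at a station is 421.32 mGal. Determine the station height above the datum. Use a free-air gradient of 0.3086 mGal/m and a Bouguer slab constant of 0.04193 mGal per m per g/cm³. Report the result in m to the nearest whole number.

Combined gradient = 0.3086 − 0.04193 × 2.89 = 0.1874223 mGal/m
h = 421.32 / 0.1874223 = 2247.97 m

2248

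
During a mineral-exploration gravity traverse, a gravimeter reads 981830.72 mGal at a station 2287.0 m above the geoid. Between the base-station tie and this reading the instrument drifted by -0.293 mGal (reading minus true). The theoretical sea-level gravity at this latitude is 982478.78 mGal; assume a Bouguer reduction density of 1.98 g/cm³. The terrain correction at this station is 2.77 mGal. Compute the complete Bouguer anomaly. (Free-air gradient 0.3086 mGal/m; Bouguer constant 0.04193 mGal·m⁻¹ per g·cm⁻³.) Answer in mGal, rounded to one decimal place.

-129.1

Drift-corrected reading = 981830.72 − (-0.293) = 981831.013 mGal
Free-air correction = 0.3086 × 2287.0 = 705.77 mGal
Free-air anomaly = 981831.013 − 982478.78 + (705.77) = 58.003 mGal
Bouguer slab correction = 0.04193 × 1.98 × 2287.0 = 189.87 mGal
Simple Bouguer anomaly = 58.003 − (189.87) = -131.867 mGal
Complete Bouguer anomaly = -131.867 + 2.77 = -129.097 mGal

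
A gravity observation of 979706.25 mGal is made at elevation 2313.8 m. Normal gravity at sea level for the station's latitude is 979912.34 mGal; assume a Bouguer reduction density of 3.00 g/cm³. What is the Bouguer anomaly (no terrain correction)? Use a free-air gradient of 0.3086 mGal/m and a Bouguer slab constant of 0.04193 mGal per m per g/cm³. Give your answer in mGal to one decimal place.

216.9

Free-air correction = 0.3086 × 2313.8 = 714.04 mGal
Free-air anomaly = 979706.25 − 979912.34 + (714.04) = 507.95 mGal
Bouguer slab correction = 0.04193 × 3.00 × 2313.8 = 291.05 mGal
Simple Bouguer anomaly = 507.95 − (291.05) = 216.90 mGal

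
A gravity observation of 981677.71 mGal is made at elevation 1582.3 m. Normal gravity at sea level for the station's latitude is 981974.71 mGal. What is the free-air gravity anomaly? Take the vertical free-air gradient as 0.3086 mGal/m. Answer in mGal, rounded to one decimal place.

191.3

Free-air correction = 0.3086 × 1582.3 = 488.30 mGal
Free-air anomaly = 981677.71 − 981974.71 + (488.30) = 191.30 mGal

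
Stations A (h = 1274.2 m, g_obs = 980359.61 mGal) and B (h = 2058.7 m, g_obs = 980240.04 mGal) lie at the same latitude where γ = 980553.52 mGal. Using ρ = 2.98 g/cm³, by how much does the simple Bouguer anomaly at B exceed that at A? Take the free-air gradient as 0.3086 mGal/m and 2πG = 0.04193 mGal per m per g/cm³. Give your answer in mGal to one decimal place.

24.5

Δg_SB(A) = 980359.61 − 980553.52 + 0.3086×1274.2 − 0.04193×2.98×1274.2 = 40.10 mGal
Δg_SB(B) = 980240.04 − 980553.52 + 0.3086×2058.7 − 0.04193×2.98×2058.7 = 64.60 mGal
Difference = 64.60 − (40.10) = 24.50 mGal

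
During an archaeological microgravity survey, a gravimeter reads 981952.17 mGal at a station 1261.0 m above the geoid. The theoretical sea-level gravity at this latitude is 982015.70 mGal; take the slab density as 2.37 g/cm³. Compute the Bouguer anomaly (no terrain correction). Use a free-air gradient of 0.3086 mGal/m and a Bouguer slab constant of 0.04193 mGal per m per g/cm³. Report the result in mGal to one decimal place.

Free-air correction = 0.3086 × 1261.0 = 389.14 mGal
Free-air anomaly = 981952.17 − 982015.70 + (389.14) = 325.61 mGal
Bouguer slab correction = 0.04193 × 2.37 × 1261.0 = 125.31 mGal
Simple Bouguer anomaly = 325.61 − (125.31) = 200.30 mGal

200.3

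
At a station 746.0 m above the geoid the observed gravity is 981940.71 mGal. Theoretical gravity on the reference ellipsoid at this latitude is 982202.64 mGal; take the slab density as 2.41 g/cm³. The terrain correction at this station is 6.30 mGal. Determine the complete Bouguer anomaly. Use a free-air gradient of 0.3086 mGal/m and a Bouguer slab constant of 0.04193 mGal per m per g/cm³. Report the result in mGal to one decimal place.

-100.8

Free-air correction = 0.3086 × 746.0 = 230.22 mGal
Free-air anomaly = 981940.71 − 982202.64 + (230.22) = -31.71 mGal
Bouguer slab correction = 0.04193 × 2.41 × 746.0 = 75.38 mGal
Simple Bouguer anomaly = -31.71 − (75.38) = -107.09 mGal
Complete Bouguer anomaly = -107.09 + 6.30 = -100.79 mGal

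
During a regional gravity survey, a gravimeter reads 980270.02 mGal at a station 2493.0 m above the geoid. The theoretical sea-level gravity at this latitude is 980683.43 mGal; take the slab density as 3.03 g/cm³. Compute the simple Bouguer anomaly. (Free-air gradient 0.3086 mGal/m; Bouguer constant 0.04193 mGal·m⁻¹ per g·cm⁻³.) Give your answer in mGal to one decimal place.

39.2

Free-air correction = 0.3086 × 2493.0 = 769.34 mGal
Free-air anomaly = 980270.02 − 980683.43 + (769.34) = 355.93 mGal
Bouguer slab correction = 0.04193 × 3.03 × 2493.0 = 316.73 mGal
Simple Bouguer anomaly = 355.93 − (316.73) = 39.20 mGal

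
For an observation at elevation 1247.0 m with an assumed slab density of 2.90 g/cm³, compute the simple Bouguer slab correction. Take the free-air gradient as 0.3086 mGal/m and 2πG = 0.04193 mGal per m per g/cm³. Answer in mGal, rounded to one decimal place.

151.6

Bouguer slab correction = 0.04193 × 2.90 × 1247.0 = 151.6 mGal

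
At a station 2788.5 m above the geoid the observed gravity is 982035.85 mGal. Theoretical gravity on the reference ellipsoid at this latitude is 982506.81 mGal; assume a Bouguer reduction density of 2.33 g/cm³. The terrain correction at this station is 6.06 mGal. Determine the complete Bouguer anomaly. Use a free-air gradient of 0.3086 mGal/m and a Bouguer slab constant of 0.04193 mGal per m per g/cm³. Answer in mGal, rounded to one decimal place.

Free-air correction = 0.3086 × 2788.5 = 860.53 mGal
Free-air anomaly = 982035.85 − 982506.81 + (860.53) = 389.57 mGal
Bouguer slab correction = 0.04193 × 2.33 × 2788.5 = 272.43 mGal
Simple Bouguer anomaly = 389.57 − (272.43) = 117.14 mGal
Complete Bouguer anomaly = 117.14 + 6.06 = 123.20 mGal

123.2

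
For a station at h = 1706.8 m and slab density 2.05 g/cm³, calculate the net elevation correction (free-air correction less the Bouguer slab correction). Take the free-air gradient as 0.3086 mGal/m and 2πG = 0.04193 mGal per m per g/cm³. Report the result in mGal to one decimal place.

380.0

Combined gradient = 0.3086 − 0.04193 × 2.05 = 0.2226435 mGal/m
Combined elevation correction = 0.2226435 × 1706.8 = 380.0 mGal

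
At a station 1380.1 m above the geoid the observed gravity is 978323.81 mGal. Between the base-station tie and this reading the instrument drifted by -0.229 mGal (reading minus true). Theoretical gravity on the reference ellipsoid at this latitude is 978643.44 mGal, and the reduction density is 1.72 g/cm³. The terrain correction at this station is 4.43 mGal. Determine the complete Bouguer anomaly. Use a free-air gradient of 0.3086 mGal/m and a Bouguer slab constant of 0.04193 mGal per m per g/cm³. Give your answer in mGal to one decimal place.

11.4

Drift-corrected reading = 978323.81 − (-0.229) = 978324.039 mGal
Free-air correction = 0.3086 × 1380.1 = 425.90 mGal
Free-air anomaly = 978324.039 − 978643.44 + (425.90) = 106.499 mGal
Bouguer slab correction = 0.04193 × 1.72 × 1380.1 = 99.53 mGal
Simple Bouguer anomaly = 106.499 − (99.53) = 6.969 mGal
Complete Bouguer anomaly = 6.969 + 4.43 = 11.399 mGal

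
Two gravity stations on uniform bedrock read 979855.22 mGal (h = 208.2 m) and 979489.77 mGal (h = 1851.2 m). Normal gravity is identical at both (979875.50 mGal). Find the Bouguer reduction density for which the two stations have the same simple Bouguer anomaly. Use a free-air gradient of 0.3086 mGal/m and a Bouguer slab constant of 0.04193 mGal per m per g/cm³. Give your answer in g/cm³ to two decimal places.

Δg_obs = 979489.77 − 979855.22 = -365.45 mGal over Δh = 1851.2 − 208.2 = 1643.0 m
Equal Bouguer anomalies ⇒ Δg_obs + (0.3086 − 0.04193ρ)·Δh = 0
0.3086 − 0.04193ρ = −Δg_obs/Δh = 0.22243
ρ = (0.3086 − 0.22243) / 0.04193 = 2.06 g/cm³

2.06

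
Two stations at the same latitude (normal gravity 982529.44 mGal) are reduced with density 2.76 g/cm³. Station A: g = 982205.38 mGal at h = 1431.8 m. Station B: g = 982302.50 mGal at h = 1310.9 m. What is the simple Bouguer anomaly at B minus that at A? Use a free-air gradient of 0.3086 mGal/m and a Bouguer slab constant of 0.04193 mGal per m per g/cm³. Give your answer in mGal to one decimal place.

73.8

Δg_SB(A) = 982205.38 − 982529.44 + 0.3086×1431.8 − 0.04193×2.76×1431.8 = -47.90 mGal
Δg_SB(B) = 982302.50 − 982529.44 + 0.3086×1310.9 − 0.04193×2.76×1310.9 = 25.90 mGal
Difference = 25.90 − (-47.90) = 73.80 mGal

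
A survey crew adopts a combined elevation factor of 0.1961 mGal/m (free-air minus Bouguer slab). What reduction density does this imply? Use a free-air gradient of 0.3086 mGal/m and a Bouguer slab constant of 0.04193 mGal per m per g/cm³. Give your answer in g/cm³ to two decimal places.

2.68

0.1961 = 0.3086 − 0.04193 × ρ
ρ = (0.3086 − 0.1961) / 0.04193 = 2.68 g/cm³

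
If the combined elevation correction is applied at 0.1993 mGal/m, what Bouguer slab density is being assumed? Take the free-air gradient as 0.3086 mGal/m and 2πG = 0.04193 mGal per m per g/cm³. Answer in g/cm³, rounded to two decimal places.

0.1993 = 0.3086 − 0.04193 × ρ
ρ = (0.3086 − 0.1993) / 0.04193 = 2.61 g/cm³

2.61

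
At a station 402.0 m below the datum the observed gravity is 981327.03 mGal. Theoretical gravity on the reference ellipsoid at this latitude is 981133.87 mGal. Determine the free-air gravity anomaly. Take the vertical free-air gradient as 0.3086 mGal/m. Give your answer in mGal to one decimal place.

Free-air correction = 0.3086 × -402.0 = -124.06 mGal
Free-air anomaly = 981327.03 − 981133.87 + (-124.06) = 69.10 mGal

69.1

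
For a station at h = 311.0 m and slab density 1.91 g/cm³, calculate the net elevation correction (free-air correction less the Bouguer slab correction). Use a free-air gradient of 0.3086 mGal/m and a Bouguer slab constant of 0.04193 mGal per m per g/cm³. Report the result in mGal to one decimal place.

71.1

Combined gradient = 0.3086 − 0.04193 × 1.91 = 0.2285137 mGal/m
Combined elevation correction = 0.2285137 × 311.0 = 71.1 mGal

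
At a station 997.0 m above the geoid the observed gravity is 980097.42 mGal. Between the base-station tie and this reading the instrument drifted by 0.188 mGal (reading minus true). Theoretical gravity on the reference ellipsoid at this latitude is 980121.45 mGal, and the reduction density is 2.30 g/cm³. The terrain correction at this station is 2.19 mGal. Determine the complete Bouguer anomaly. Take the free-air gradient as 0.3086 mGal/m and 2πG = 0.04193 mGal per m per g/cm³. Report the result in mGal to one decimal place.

189.5

Drift-corrected reading = 980097.42 − (0.188) = 980097.232 mGal
Free-air correction = 0.3086 × 997.0 = 307.67 mGal
Free-air anomaly = 980097.232 − 980121.45 + (307.67) = 283.452 mGal
Bouguer slab correction = 0.04193 × 2.30 × 997.0 = 96.15 mGal
Simple Bouguer anomaly = 283.452 − (96.15) = 187.302 mGal
Complete Bouguer anomaly = 187.302 + 2.19 = 189.492 mGal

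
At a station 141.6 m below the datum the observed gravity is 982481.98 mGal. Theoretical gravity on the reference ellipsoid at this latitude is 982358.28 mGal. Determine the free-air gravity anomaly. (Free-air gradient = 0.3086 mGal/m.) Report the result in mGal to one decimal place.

Free-air correction = 0.3086 × -141.6 = -43.70 mGal
Free-air anomaly = 982481.98 − 982358.28 + (-43.70) = 80.00 mGal

80.0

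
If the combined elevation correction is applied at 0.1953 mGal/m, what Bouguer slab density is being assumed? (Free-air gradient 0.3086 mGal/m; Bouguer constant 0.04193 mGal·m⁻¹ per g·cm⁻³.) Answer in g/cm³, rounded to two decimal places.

0.1953 = 0.3086 − 0.04193 × ρ
ρ = (0.3086 − 0.1953) / 0.04193 = 2.70 g/cm³

2.70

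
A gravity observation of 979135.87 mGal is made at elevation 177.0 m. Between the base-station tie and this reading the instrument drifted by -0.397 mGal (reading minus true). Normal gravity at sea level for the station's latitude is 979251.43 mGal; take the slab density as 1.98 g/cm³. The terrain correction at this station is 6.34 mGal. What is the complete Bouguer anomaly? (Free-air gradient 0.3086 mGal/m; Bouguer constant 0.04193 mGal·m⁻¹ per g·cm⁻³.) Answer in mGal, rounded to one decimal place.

Drift-corrected reading = 979135.87 − (-0.397) = 979136.267 mGal
Free-air correction = 0.3086 × 177.0 = 54.62 mGal
Free-air anomaly = 979136.267 − 979251.43 + (54.62) = -60.543 mGal
Bouguer slab correction = 0.04193 × 1.98 × 177.0 = 14.69 mGal
Simple Bouguer anomaly = -60.543 − (14.69) = -75.233 mGal
Complete Bouguer anomaly = -75.233 + 6.34 = -68.893 mGal

-68.9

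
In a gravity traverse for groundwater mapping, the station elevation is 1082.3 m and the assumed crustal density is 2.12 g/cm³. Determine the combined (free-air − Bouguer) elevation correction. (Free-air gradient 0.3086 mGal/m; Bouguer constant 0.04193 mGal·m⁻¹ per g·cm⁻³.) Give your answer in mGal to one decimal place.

237.8

Combined gradient = 0.3086 − 0.04193 × 2.12 = 0.2197084 mGal/m
Combined elevation correction = 0.2197084 × 1082.3 = 237.8 mGal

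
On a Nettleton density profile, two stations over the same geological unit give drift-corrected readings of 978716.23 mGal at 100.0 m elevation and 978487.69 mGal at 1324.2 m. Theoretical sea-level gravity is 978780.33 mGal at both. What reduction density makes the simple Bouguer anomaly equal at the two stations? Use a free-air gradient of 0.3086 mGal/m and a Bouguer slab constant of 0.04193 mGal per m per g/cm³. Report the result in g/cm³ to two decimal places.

Δg_obs = 978487.69 − 978716.23 = -228.54 mGal over Δh = 1324.2 − 100.0 = 1224.2 m
Equal Bouguer anomalies ⇒ Δg_obs + (0.3086 − 0.04193ρ)·Δh = 0
0.3086 − 0.04193ρ = −Δg_obs/Δh = 0.18669
ρ = (0.3086 − 0.18669) / 0.04193 = 2.91 g/cm³

2.91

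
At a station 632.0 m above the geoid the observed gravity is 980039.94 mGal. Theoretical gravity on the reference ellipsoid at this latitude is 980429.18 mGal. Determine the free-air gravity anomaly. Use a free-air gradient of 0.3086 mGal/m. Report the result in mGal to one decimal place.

-194.2

Free-air correction = 0.3086 × 632.0 = 195.04 mGal
Free-air anomaly = 980039.94 − 980429.18 + (195.04) = -194.20 mGal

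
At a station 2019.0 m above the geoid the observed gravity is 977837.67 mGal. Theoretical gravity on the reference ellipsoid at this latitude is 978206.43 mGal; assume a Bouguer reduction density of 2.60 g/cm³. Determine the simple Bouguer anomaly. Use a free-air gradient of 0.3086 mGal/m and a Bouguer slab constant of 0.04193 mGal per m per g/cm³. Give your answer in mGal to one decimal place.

Free-air correction = 0.3086 × 2019.0 = 623.06 mGal
Free-air anomaly = 977837.67 − 978206.43 + (623.06) = 254.30 mGal
Bouguer slab correction = 0.04193 × 2.60 × 2019.0 = 220.11 mGal
Simple Bouguer anomaly = 254.30 − (220.11) = 34.19 mGal

34.2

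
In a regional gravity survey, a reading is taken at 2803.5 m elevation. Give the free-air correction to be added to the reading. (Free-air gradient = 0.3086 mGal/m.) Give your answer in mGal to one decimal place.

Free-air correction = 0.3086 × 2803.5 = 865.2 mGal

865.2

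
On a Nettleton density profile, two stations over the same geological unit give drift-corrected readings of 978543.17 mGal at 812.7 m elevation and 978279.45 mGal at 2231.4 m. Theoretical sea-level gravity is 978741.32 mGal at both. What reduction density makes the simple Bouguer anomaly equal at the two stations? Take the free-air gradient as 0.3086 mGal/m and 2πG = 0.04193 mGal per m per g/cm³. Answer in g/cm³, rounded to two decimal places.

2.93

Δg_obs = 978279.45 − 978543.17 = -263.72 mGal over Δh = 2231.4 − 812.7 = 1418.7 m
Equal Bouguer anomalies ⇒ Δg_obs + (0.3086 − 0.04193ρ)·Δh = 0
0.3086 − 0.04193ρ = −Δg_obs/Δh = 0.18589
ρ = (0.3086 − 0.18589) / 0.04193 = 2.93 g/cm³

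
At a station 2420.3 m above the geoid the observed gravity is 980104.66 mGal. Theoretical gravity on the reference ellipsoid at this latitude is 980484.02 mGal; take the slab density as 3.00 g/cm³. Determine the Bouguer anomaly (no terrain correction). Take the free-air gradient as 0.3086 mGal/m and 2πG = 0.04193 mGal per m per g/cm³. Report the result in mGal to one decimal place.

Free-air correction = 0.3086 × 2420.3 = 746.90 mGal
Free-air anomaly = 980104.66 − 980484.02 + (746.90) = 367.54 mGal
Bouguer slab correction = 0.04193 × 3.00 × 2420.3 = 304.45 mGal
Simple Bouguer anomaly = 367.54 − (304.45) = 63.09 mGal

63.1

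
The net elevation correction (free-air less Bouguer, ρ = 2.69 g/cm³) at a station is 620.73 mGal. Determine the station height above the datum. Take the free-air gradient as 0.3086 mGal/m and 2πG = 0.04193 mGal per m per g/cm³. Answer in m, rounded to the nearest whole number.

Combined gradient = 0.3086 − 0.04193 × 2.69 = 0.1958083 mGal/m
h = 620.73 / 0.1958083 = 3170.09 m

3170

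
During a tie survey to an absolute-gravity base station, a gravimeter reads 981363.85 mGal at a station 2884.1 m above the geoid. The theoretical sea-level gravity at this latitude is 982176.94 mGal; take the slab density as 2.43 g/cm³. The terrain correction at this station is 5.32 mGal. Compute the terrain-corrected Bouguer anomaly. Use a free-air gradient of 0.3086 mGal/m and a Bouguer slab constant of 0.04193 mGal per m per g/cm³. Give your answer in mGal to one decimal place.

Free-air correction = 0.3086 × 2884.1 = 890.03 mGal
Free-air anomaly = 981363.85 − 982176.94 + (890.03) = 76.94 mGal
Bouguer slab correction = 0.04193 × 2.43 × 2884.1 = 293.86 mGal
Simple Bouguer anomaly = 76.94 − (293.86) = -216.92 mGal
Complete Bouguer anomaly = -216.92 + 5.32 = -211.60 mGal

-211.6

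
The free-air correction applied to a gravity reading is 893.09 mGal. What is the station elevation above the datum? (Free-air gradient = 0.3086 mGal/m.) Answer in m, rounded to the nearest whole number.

2894

h = 893.09 / 0.3086 = 2894.01 m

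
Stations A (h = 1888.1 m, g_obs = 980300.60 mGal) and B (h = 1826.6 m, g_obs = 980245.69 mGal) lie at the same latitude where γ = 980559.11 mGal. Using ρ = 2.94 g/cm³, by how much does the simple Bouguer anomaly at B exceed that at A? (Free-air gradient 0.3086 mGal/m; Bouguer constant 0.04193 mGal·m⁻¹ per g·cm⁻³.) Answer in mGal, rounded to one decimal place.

Δg_SB(A) = 980300.60 − 980559.11 + 0.3086×1888.1 − 0.04193×2.94×1888.1 = 91.40 mGal
Δg_SB(B) = 980245.69 − 980559.11 + 0.3086×1826.6 − 0.04193×2.94×1826.6 = 25.10 mGal
Difference = 25.10 − (91.40) = -66.30 mGal

-66.3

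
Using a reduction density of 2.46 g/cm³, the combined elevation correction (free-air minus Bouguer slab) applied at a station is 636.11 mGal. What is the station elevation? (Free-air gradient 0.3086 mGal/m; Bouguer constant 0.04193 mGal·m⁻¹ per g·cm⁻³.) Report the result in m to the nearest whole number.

Combined gradient = 0.3086 − 0.04193 × 2.46 = 0.2054522 mGal/m
h = 636.11 / 0.2054522 = 3096.15 m

3096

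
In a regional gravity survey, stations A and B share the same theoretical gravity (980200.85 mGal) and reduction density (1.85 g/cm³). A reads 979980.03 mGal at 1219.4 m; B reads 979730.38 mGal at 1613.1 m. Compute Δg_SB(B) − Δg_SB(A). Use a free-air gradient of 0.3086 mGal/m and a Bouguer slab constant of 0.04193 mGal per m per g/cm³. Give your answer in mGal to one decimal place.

Δg_SB(A) = 979980.03 − 980200.85 + 0.3086×1219.4 − 0.04193×1.85×1219.4 = 60.90 mGal
Δg_SB(B) = 979730.38 − 980200.85 + 0.3086×1613.1 − 0.04193×1.85×1613.1 = -97.80 mGal
Difference = -97.80 − (60.90) = -158.70 mGal

-158.7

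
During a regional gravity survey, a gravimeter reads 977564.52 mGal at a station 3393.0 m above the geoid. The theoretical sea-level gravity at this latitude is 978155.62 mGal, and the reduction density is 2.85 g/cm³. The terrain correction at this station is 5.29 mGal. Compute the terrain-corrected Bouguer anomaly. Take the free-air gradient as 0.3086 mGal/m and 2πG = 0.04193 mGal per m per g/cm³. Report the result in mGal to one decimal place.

Free-air correction = 0.3086 × 3393.0 = 1047.08 mGal
Free-air anomaly = 977564.52 − 978155.62 + (1047.08) = 455.98 mGal
Bouguer slab correction = 0.04193 × 2.85 × 3393.0 = 405.47 mGal
Simple Bouguer anomaly = 455.98 − (405.47) = 50.51 mGal
Complete Bouguer anomaly = 50.51 + 5.29 = 55.80 mGal

55.8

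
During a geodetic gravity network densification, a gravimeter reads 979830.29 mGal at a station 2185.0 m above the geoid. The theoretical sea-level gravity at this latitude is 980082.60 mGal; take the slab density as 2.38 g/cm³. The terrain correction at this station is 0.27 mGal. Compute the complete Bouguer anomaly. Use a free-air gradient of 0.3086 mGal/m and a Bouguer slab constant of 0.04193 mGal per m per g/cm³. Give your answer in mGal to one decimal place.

204.2

Free-air correction = 0.3086 × 2185.0 = 674.29 mGal
Free-air anomaly = 979830.29 − 980082.60 + (674.29) = 421.98 mGal
Bouguer slab correction = 0.04193 × 2.38 × 2185.0 = 218.05 mGal
Simple Bouguer anomaly = 421.98 − (218.05) = 203.93 mGal
Complete Bouguer anomaly = 203.93 + 0.27 = 204.20 mGal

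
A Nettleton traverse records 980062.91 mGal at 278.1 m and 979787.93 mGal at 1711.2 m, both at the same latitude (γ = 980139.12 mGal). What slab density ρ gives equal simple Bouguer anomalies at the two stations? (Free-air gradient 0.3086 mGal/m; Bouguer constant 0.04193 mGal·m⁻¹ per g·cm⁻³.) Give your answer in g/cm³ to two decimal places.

Δg_obs = 979787.93 − 980062.91 = -274.98 mGal over Δh = 1711.2 − 278.1 = 1433.1 m
Equal Bouguer anomalies ⇒ Δg_obs + (0.3086 − 0.04193ρ)·Δh = 0
0.3086 − 0.04193ρ = −Δg_obs/Δh = 0.19188
ρ = (0.3086 − 0.19188) / 0.04193 = 2.78 g/cm³

2.78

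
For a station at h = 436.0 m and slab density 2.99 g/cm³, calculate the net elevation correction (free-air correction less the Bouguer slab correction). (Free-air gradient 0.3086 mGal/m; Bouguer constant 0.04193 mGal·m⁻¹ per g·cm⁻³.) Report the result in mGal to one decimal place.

Combined gradient = 0.3086 − 0.04193 × 2.99 = 0.1832293 mGal/m
Combined elevation correction = 0.1832293 × 436.0 = 79.9 mGal

79.9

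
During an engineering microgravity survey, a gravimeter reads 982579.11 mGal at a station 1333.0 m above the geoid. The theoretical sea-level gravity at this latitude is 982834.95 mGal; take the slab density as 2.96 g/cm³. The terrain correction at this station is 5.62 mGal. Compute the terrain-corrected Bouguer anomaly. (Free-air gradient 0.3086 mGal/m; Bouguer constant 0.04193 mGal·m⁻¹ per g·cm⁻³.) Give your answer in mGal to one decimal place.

-4.3

Free-air correction = 0.3086 × 1333.0 = 411.36 mGal
Free-air anomaly = 982579.11 − 982834.95 + (411.36) = 155.52 mGal
Bouguer slab correction = 0.04193 × 2.96 × 1333.0 = 165.44 mGal
Simple Bouguer anomaly = 155.52 − (165.44) = -9.92 mGal
Complete Bouguer anomaly = -9.92 + 5.62 = -4.30 mGal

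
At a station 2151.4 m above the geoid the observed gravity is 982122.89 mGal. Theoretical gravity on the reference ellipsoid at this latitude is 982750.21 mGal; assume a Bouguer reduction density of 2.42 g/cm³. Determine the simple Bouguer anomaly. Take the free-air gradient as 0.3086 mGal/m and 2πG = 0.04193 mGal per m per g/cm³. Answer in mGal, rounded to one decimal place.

Free-air correction = 0.3086 × 2151.4 = 663.92 mGal
Free-air anomaly = 982122.89 − 982750.21 + (663.92) = 36.60 mGal
Bouguer slab correction = 0.04193 × 2.42 × 2151.4 = 218.30 mGal
Simple Bouguer anomaly = 36.60 − (218.30) = -181.70 mGal

-181.7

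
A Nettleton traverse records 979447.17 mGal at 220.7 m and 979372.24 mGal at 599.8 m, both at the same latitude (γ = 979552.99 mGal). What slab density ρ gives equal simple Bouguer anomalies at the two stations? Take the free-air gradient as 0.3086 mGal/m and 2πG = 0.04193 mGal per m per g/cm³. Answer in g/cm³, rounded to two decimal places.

2.65

Δg_obs = 979372.24 − 979447.17 = -74.93 mGal over Δh = 599.8 − 220.7 = 379.1 m
Equal Bouguer anomalies ⇒ Δg_obs + (0.3086 − 0.04193ρ)·Δh = 0
0.3086 − 0.04193ρ = −Δg_obs/Δh = 0.19765
ρ = (0.3086 − 0.19765) / 0.04193 = 2.65 g/cm³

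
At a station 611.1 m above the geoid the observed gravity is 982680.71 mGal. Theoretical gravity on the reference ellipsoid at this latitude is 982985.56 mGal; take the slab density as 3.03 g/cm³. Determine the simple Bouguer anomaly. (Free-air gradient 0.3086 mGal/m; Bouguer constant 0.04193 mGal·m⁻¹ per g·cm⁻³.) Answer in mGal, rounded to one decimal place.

Free-air correction = 0.3086 × 611.1 = 188.59 mGal
Free-air anomaly = 982680.71 − 982985.56 + (188.59) = -116.26 mGal
Bouguer slab correction = 0.04193 × 3.03 × 611.1 = 77.64 mGal
Simple Bouguer anomaly = -116.26 − (77.64) = -193.90 mGal

-193.9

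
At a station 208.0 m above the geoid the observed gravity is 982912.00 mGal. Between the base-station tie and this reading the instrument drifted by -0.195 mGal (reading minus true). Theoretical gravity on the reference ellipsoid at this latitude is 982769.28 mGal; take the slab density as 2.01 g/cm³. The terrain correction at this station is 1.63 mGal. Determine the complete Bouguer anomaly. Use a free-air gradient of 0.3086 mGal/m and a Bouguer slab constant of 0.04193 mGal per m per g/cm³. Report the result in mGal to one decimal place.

Drift-corrected reading = 982912.00 − (-0.195) = 982912.195 mGal
Free-air correction = 0.3086 × 208.0 = 64.19 mGal
Free-air anomaly = 982912.195 − 982769.28 + (64.19) = 207.105 mGal
Bouguer slab correction = 0.04193 × 2.01 × 208.0 = 17.53 mGal
Simple Bouguer anomaly = 207.105 − (17.53) = 189.575 mGal
Complete Bouguer anomaly = 189.575 + 1.63 = 191.205 mGal

191.2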